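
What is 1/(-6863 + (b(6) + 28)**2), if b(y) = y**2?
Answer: -1/2767 ≈ -0.00036140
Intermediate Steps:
1/(-6863 + (b(6) + 28)**2) = 1/(-6863 + (6**2 + 28)**2) = 1/(-6863 + (36 + 28)**2) = 1/(-6863 + 64**2) = 1/(-6863 + 4096) = 1/(-2767) = -1/2767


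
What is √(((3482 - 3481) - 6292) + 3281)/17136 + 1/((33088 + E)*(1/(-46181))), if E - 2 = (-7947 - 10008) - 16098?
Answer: 46181/963 + I*√3010/17136 ≈ 47.955 + 0.0032016*I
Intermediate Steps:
E = -34051 (E = 2 + ((-7947 - 10008) - 16098) = 2 + (-17955 - 16098) = 2 - 34053 = -34051)
√(((3482 - 3481) - 6292) + 3281)/17136 + 1/((33088 + E)*(1/(-46181))) = √(((3482 - 3481) - 6292) + 3281)/17136 + 1/((33088 - 34051)*(1/(-46181))) = √((1 - 6292) + 3281)*(1/17136) + 1/((-963)*(-1/46181)) = √(-6291 + 3281)*(1/17136) - 1/963*(-46181) = √(-3010)*(1/17136) + 46181/963 = (I*√3010)*(1/17136) + 46181/963 = I*√3010/17136 + 46181/963 = 46181/963 + I*√3010/17136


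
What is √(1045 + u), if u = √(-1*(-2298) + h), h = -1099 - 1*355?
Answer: √(1045 + 2*√211) ≈ 32.773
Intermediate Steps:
h = -1454 (h = -1099 - 355 = -1454)
u = 2*√211 (u = √(-1*(-2298) - 1454) = √(2298 - 1454) = √844 = 2*√211 ≈ 29.052)
√(1045 + u) = √(1045 + 2*√211)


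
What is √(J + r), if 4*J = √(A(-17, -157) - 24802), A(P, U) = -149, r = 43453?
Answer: √(173812 + I*√24951)/2 ≈ 208.45 + 0.09472*I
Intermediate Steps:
J = I*√24951/4 (J = √(-149 - 24802)/4 = √(-24951)/4 = (I*√24951)/4 = I*√24951/4 ≈ 39.49*I)
√(J + r) = √(I*√24951/4 + 43453) = √(43453 + I*√24951/4)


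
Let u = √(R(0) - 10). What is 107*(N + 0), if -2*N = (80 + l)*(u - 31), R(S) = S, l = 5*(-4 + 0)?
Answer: 99510 - 3210*I*√10 ≈ 99510.0 - 10151.0*I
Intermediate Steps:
l = -20 (l = 5*(-4) = -20)
u = I*√10 (u = √(0 - 10) = √(-10) = I*√10 ≈ 3.1623*I)
N = 930 - 30*I*√10 (N = -(80 - 20)*(I*√10 - 31)/2 = -30*(-31 + I*√10) = -(-1860 + 60*I*√10)/2 = 930 - 30*I*√10 ≈ 930.0 - 94.868*I)
107*(N + 0) = 107*((930 - 30*I*√10) + 0) = 107*(930 - 30*I*√10) = 99510 - 3210*I*√10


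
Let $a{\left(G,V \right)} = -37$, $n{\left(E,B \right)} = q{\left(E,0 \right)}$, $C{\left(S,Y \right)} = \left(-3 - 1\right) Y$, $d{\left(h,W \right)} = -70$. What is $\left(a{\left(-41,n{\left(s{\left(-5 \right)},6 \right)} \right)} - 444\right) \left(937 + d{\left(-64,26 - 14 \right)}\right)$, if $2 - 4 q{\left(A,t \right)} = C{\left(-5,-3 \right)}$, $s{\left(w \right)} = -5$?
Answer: $-417027$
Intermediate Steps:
$C{\left(S,Y \right)} = - 4 Y$
$q{\left(A,t \right)} = - \frac{5}{2}$ ($q{\left(A,t \right)} = \frac{1}{2} - \frac{\left(-4\right) \left(-3\right)}{4} = \frac{1}{2} - 3 = - \frac{5}{2}$)
$n{\left(E,B \right)} = - \frac{5}{2}$
$\left(a{\left(-41,n{\left(s{\left(-5 \right)},6 \right)} \right)} - 444\right) \left(937 + d{\left(-64,26 - 14 \right)}\right) = \left(-37 - 444\right) \left(937 - 70\right) = \left(-481\right) 867 = -417027$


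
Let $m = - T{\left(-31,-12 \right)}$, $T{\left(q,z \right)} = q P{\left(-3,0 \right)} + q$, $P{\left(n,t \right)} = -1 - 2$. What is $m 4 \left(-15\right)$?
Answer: $3720$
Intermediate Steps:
$P{\left(n,t \right)} = -3$ ($P{\left(n,t \right)} = -1 - 2 = -3$)
$T{\left(q,z \right)} = - 2 q$ ($T{\left(q,z \right)} = q \left(-3\right) + q = - 3 q + q = - 2 q$)
$m = -62$ ($m = - \left(-2\right) \left(-31\right) = \left(-1\right) 62 = -62$)
$m 4 \left(-15\right) = - 62 \cdot 4 \left(-15\right) = \left(-62\right) \left(-60\right) = 3720$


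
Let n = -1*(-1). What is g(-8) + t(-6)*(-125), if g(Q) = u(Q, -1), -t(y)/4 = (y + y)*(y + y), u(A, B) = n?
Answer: 72001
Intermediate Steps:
n = 1
u(A, B) = 1
t(y) = -16*y² (t(y) = -4*(y + y)*(y + y) = -4*2*y*2*y = -16*y²)
g(Q) = 1
g(-8) + t(-6)*(-125) = 1 - 16*(-6)²*(-125) = 1 - 16*36*(-125) = 1 - 576*(-125) = 1 + 72000 = 72001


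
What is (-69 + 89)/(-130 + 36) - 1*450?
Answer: -21160/47 ≈ -450.21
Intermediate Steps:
(-69 + 89)/(-130 + 36) - 1*450 = 20/(-94) - 450 = 20*(-1/94) - 450 = -10/47 - 450 = -21160/47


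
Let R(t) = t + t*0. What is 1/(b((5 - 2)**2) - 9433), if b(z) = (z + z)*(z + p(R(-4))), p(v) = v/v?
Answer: -1/9253 ≈ -0.00010807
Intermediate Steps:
R(t) = t (R(t) = t + 0 = t)
p(v) = 1
b(z) = 2*z*(1 + z) (b(z) = (z + z)*(z + 1) = (2*z)*(1 + z) = 2*z*(1 + z))
1/(b((5 - 2)**2) - 9433) = 1/(2*(5 - 2)**2*(1 + (5 - 2)**2) - 9433) = 1/(2*3**2*(1 + 3**2) - 9433) = 1/(2*9*(1 + 9) - 9433) = 1/(2*9*10 - 9433) = 1/(180 - 9433) = 1/(-9253) = -1/9253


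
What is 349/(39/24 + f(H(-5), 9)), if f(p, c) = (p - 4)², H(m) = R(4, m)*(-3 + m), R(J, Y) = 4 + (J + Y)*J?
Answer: 2792/141 ≈ 19.801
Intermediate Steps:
R(J, Y) = 4 + J*(J + Y)
H(m) = (-3 + m)*(20 + 4*m) (H(m) = (4 + 4² + 4*m)*(-3 + m) = (4 + 16 + 4*m)*(-3 + m) = (20 + 4*m)*(-3 + m) = (-3 + m)*(20 + 4*m))
f(p, c) = (-4 + p)²
349/(39/24 + f(H(-5), 9)) = 349/(39/24 + (-4 + 4*(-3 - 5)*(5 - 5))²) = 349/(39*(1/24) + (-4 + 4*(-8)*0)²) = 349/(13/8 + (-4 + 0)²) = 349/(13/8 + (-4)²) = 349/(13/8 + 16) = 349/(141/8) = (8/141)*349 = 2792/141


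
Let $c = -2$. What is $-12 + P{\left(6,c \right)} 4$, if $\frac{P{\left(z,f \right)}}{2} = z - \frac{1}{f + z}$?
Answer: $34$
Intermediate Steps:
$P{\left(z,f \right)} = - \frac{2}{f + z} + 2 z$ ($P{\left(z,f \right)} = 2 \left(z - \frac{1}{f + z}\right) = - \frac{2}{f + z} + 2 z$)
$-12 + P{\left(6,c \right)} 4 = -12 + \frac{2 \left(-1 + 6^{2} - 12\right)}{-2 + 6} \cdot 4 = -12 + \frac{2 \left(-1 + 36 - 12\right)}{4} \cdot 4 = -12 + 2 \cdot \frac{1}{4} \cdot 23 \cdot 4 = -12 + \frac{23}{2} \cdot 4 = -12 + 46 = 34$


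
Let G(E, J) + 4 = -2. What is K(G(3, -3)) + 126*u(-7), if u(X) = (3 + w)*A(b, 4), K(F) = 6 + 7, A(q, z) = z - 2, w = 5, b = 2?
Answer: 2029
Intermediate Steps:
A(q, z) = -2 + z
G(E, J) = -6 (G(E, J) = -4 - 2 = -6)
K(F) = 13
u(X) = 16 (u(X) = (3 + 5)*(-2 + 4) = 8*2 = 16)
K(G(3, -3)) + 126*u(-7) = 13 + 126*16 = 13 + 2016 = 2029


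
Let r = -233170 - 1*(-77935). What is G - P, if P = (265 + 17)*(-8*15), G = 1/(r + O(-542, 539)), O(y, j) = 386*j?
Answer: 1787394961/52819 ≈ 33840.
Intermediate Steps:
r = -155235 (r = -233170 + 77935 = -155235)
G = 1/52819 (G = 1/(-155235 + 386*539) = 1/(-155235 + 208054) = 1/52819 ≈ 1.8933e-5)
P = -33840 (P = 282*(-120) = -33840)
G - P = 1/52819 - 1*(-33840) = 1/52819 + 33840 = 1787394961/52819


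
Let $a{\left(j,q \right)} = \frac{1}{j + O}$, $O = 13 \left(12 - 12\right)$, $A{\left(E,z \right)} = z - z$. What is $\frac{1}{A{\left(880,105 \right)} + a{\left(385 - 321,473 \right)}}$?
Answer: $64$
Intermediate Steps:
$A{\left(E,z \right)} = 0$
$O = 0$ ($O = 13 \cdot 0 = 0$)
$a{\left(j,q \right)} = \frac{1}{j}$ ($a{\left(j,q \right)} = \frac{1}{j + 0} = \frac{1}{j}$)
$\frac{1}{A{\left(880,105 \right)} + a{\left(385 - 321,473 \right)}} = \frac{1}{0 + \frac{1}{385 - 321}} = \frac{1}{0 + \frac{1}{64}} = \frac{1}{\frac{1}{64}} = 64$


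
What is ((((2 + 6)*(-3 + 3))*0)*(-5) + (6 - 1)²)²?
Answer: 625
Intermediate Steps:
((((2 + 6)*(-3 + 3))*0)*(-5) + (6 - 1)²)² = (((8*0)*0)*(-5) + 5²)² = ((0*0)*(-5) + 25)² = (0*(-5) + 25)² = (0 + 25)² = 25² = 625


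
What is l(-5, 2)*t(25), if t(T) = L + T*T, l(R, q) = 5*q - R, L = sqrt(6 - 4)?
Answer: 9375 + 15*sqrt(2) ≈ 9396.2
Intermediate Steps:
L = sqrt(2) ≈ 1.4142
l(R, q) = -R + 5*q
t(T) = sqrt(2) + T**2 (t(T) = sqrt(2) + T*T = sqrt(2) + T**2)
l(-5, 2)*t(25) = (-1*(-5) + 5*2)*(sqrt(2) + 25**2) = (5 + 10)*(sqrt(2) + 625) = 15*(625 + sqrt(2)) = 9375 + 15*sqrt(2)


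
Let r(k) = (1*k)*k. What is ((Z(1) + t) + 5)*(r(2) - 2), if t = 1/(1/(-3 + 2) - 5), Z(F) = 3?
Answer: 47/3 ≈ 15.667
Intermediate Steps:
r(k) = k² (r(k) = k*k = k²)
t = -⅙ (t = 1/(1/(-1) - 5) = 1/(-1 - 5) = 1/(-6) = -⅙ ≈ -0.16667)
((Z(1) + t) + 5)*(r(2) - 2) = ((3 - ⅙) + 5)*(2² - 2) = (17/6 + 5)*(4 - 2) = (47/6)*2 = 47/3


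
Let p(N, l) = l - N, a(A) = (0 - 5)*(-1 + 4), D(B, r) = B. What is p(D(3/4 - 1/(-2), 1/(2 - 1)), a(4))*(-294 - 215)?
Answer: 33085/4 ≈ 8271.3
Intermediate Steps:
a(A) = -15 (a(A) = -5*3 = -15)
p(D(3/4 - 1/(-2), 1/(2 - 1)), a(4))*(-294 - 215) = (-15 - (3/4 - 1/(-2)))*(-294 - 215) = (-15 - (3*(¼) - 1*(-½)))*(-509) = (-15 - (¾ + ½))*(-509) = (-15 - 1*5/4)*(-509) = (-15 - 5/4)*(-509) = -65/4*(-509) = 33085/4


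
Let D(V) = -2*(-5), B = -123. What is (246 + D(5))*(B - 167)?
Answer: -74240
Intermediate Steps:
D(V) = 10
(246 + D(5))*(B - 167) = (246 + 10)*(-123 - 167) = 256*(-290) = -74240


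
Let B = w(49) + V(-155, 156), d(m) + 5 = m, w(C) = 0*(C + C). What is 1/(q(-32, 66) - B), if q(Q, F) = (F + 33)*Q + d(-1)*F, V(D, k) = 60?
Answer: -1/3624 ≈ -0.00027594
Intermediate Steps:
w(C) = 0 (w(C) = 0*(2*C) = 0)
d(m) = -5 + m
q(Q, F) = -6*F + Q*(33 + F) (q(Q, F) = (F + 33)*Q + (-5 - 1)*F = (33 + F)*Q - 6*F = Q*(33 + F) - 6*F = -6*F + Q*(33 + F))
B = 60 (B = 0 + 60 = 60)
1/(q(-32, 66) - B) = 1/((-6*66 + 33*(-32) + 66*(-32)) - 1*60) = 1/((-396 - 1056 - 2112) - 60) = 1/(-3564 - 60) = 1/(-3624) = -1/3624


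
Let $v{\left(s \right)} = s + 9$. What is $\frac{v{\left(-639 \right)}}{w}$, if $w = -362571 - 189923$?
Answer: $\frac{315}{276247} \approx 0.0011403$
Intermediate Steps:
$v{\left(s \right)} = 9 + s$
$w = -552494$
$\frac{v{\left(-639 \right)}}{w} = \frac{9 - 639}{-552494} = \left(-630\right) \left(- \frac{1}{552494}\right) = \frac{315}{276247}$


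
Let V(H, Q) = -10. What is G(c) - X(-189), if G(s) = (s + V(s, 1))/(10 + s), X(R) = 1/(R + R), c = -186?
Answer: 9283/8316 ≈ 1.1163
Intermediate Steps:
X(R) = 1/(2*R)
G(s) = (-10 + s)/(10 + s) (G(s) = (s - 10)/(10 + s) = (-10 + s)/(10 + s))
G(c) - X(-189) = (-10 - 186)/(10 - 186) - 1/(2*(-189)) = -196/(-176) - (-1)/(2*189) = -1/176*(-196) - 1*(-1/378) = 49/44 + 1/378 = 9283/8316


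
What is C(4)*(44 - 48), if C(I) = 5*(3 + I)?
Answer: -140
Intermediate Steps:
C(I) = 15 + 5*I
C(4)*(44 - 48) = (15 + 5*4)*(44 - 48) = (15 + 20)*(-4) = 35*(-4) = -140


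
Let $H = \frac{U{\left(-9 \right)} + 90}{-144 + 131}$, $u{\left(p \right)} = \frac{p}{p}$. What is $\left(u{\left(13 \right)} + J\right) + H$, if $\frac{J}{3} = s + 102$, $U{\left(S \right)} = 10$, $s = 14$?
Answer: $\frac{4437}{13} \approx 341.31$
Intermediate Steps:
$u{\left(p \right)} = 1$
$H = - \frac{100}{13}$ ($H = \frac{10 + 90}{-144 + 131} = \frac{100}{-13} = 100 \left(- \frac{1}{13}\right) = - \frac{100}{13} \approx -7.6923$)
$J = 348$ ($J = 3 \left(14 + 102\right) = 3 \cdot 116 = 348$)
$\left(u{\left(13 \right)} + J\right) + H = \left(1 + 348\right) - \frac{100}{13} = 349 - \frac{100}{13} = \frac{4437}{13}$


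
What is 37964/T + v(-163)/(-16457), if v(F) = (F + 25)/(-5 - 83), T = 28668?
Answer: 6872014505/5189682036 ≈ 1.3242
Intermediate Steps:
v(F) = -25/88 - F/88 (v(F) = (25 + F)/(-88) = (25 + F)*(-1/88) = -25/88 - F/88)
37964/T + v(-163)/(-16457) = 37964/28668 + (-25/88 - 1/88*(-163))/(-16457) = 37964*(1/28668) + (-25/88 + 163/88)*(-1/16457) = 9491/7167 + (69/44)*(-1/16457) = 9491/7167 - 69/724108 = 6872014505/5189682036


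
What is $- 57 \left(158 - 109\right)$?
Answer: $-2793$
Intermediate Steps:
$- 57 \left(158 - 109\right) = \left(-57\right) 49 = -2793$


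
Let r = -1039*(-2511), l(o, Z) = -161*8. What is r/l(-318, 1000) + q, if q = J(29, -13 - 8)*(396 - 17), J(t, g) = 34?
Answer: 13988239/1288 ≈ 10860.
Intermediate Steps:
l(o, Z) = -1288
q = 12886 (q = 34*(396 - 17) = 34*379 = 12886)
r = 2608929
r/l(-318, 1000) + q = 2608929/(-1288) + 12886 = 2608929*(-1/1288) + 12886 = -2608929/1288 + 12886 = 13988239/1288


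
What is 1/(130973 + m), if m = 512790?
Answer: 1/643763 ≈ 1.5534e-6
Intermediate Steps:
1/(130973 + m) = 1/(130973 + 512790) = 1/643763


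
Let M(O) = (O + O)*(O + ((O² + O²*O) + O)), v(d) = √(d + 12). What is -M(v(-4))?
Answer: -160 - 32*√2 ≈ -205.25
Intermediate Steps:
v(d) = √(12 + d)
M(O) = 2*O*(O² + O³ + 2*O) (M(O) = (2*O)*(O + ((O² + O³) + O)) = (2*O)*(O + (O + O² + O³)) = (2*O)*(O² + O³ + 2*O) = 2*O*(O² + O³ + 2*O))
-M(v(-4)) = -2*(√(12 - 4))²*(2 + √(12 - 4) + (√(12 - 4))²) = -2*(√8)²*(2 + √8 + (√8)²) = -2*(2*√2)²*(2 + 2*√2 + (2*√2)²) = -2*8*(2 + 2*√2 + 8) = -2*8*(10 + 2*√2) = -(160 + 32*√2) = -160 - 32*√2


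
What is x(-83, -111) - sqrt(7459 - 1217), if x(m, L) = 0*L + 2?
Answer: 2 - sqrt(6242) ≈ -77.006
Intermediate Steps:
x(m, L) = 2 (x(m, L) = 0 + 2 = 2)
x(-83, -111) - sqrt(7459 - 1217) = 2 - sqrt(7459 - 1217) = 2 - sqrt(6242)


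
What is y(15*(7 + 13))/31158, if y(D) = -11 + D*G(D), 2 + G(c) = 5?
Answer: 889/31158 ≈ 0.028532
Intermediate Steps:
G(c) = 3 (G(c) = -2 + 5 = 3)
y(D) = -11 + 3*D (y(D) = -11 + D*3 = -11 + 3*D)
y(15*(7 + 13))/31158 = (-11 + 3*(15*(7 + 13)))/31158 = (-11 + 3*(15*20))*(1/31158) = (-11 + 3*300)*(1/31158) = (-11 + 900)*(1/31158) = 889*(1/31158) = 889/31158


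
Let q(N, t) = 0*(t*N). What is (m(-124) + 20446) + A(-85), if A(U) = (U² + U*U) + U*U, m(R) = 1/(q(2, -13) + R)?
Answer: 5223003/124 ≈ 42121.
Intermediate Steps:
q(N, t) = 0 (q(N, t) = 0*(N*t) = 0)
m(R) = 1/R (m(R) = 1/(0 + R) = 1/R)
A(U) = 3*U² (A(U) = (U² + U²) + U² = 2*U² + U² = 3*U²)
(m(-124) + 20446) + A(-85) = (1/(-124) + 20446) + 3*(-85)² = (-1/124 + 20446) + 3*7225 = 2535303/124 + 21675 = 5223003/124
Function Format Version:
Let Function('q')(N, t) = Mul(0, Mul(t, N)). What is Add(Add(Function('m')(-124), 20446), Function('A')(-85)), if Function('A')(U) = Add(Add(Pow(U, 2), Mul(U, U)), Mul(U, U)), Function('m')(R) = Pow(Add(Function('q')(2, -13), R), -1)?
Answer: Rational(5223003, 124) ≈ 42121.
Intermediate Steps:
Function('q')(N, t) = 0 (Function('q')(N, t) = Mul(0, Mul(N, t)) = 0)
Function('m')(R) = Pow(R, -1) (Function('m')(R) = Pow(Add(0, R), -1) = Pow(R, -1))
Function('A')(U) = Mul(3, Pow(U, 2)) (Function('A')(U) = Add(Add(Pow(U, 2), Pow(U, 2)), Pow(U, 2)) = Add(Mul(2, Pow(U, 2)), Pow(U, 2)) = Mul(3, Pow(U, 2)))
Add(Add(Function('m')(-124), 20446), Function('A')(-85)) = Add(Add(Pow(-124, -1), 20446), Mul(3, Pow(-85, 2))) = Add(Add(Rational(-1, 124), 20446), Mul(3, 7225)) = Add(Rational(2535303, 124), 21675) = Rational(5223003, 124)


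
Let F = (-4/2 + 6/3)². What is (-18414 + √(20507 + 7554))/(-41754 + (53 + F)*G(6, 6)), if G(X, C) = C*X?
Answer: 3069/6641 - √28061/39846 ≈ 0.45793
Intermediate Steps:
F = 0 (F = (-4*½ + 6*(⅓))² = (-2 + 2)² = 0² = 0)
(-18414 + √(20507 + 7554))/(-41754 + (53 + F)*G(6, 6)) = (-18414 + √(20507 + 7554))/(-41754 + (53 + 0)*(6*6)) = (-18414 + √28061)/(-41754 + 53*36) = (-18414 + √28061)/(-41754 + 1908) = (-18414 + √28061)/(-39846) = (-18414 + √28061)*(-1/39846) = 3069/6641 - √28061/39846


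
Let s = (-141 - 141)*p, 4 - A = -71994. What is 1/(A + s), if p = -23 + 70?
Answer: 1/58744 ≈ 1.7023e-5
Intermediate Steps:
A = 71998 (A = 4 - 1*(-71994) = 4 + 71994 = 71998)
p = 47
s = -13254 (s = (-141 - 141)*47 = -282*47 = -13254)
1/(A + s) = 1/(71998 - 13254) = 1/58744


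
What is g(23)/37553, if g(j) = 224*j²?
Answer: 118496/37553 ≈ 3.1554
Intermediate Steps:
g(23)/37553 = (224*23²)/37553 = (224*529)*(1/37553) = 118496*(1/37553) = 118496/37553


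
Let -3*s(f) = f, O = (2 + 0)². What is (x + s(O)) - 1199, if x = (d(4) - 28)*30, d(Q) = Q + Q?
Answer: -5401/3 ≈ -1800.3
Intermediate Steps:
d(Q) = 2*Q
O = 4 (O = 2² = 4)
x = -600 (x = (2*4 - 28)*30 = (8 - 28)*30 = -20*30 = -600)
s(f) = -f/3
(x + s(O)) - 1199 = (-600 - ⅓*4) - 1199 = (-600 - 4/3) - 1199 = -1804/3 - 1199 = -5401/3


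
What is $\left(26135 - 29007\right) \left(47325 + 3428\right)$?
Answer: $-145762616$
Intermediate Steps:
$\left(26135 - 29007\right) \left(47325 + 3428\right) = \left(-2872\right) 50753 = -145762616$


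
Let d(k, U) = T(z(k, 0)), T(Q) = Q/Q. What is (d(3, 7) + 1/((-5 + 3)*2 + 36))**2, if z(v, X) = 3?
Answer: 1089/1024 ≈ 1.0635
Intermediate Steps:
T(Q) = 1
d(k, U) = 1
(d(3, 7) + 1/((-5 + 3)*2 + 36))**2 = (1 + 1/((-5 + 3)*2 + 36))**2 = (1 + 1/(-2*2 + 36))**2 = (1 + 1/(-4 + 36))**2 = (1 + 1/32)**2 = (33/32)**2 = 1089/1024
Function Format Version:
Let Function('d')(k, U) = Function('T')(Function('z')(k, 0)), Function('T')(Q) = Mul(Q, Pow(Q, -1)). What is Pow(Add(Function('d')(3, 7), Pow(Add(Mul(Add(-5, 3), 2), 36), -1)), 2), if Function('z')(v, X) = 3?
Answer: Rational(1089, 1024) ≈ 1.0635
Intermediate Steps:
Function('T')(Q) = 1
Function('d')(k, U) = 1
Pow(Add(Function('d')(3, 7), Pow(Add(Mul(Add(-5, 3), 2), 36), -1)), 2) = Pow(Add(1, Pow(Add(Mul(Add(-5, 3), 2), 36), -1)), 2) = Pow(Add(1, Pow(Add(Mul(-2, 2), 36), -1)), 2) = Pow(Add(1, Pow(Add(-4, 36), -1)), 2) = Pow(Add(1, Pow(32, -1)), 2) = Pow(Add(1, Rational(1, 32)), 2) = Pow(Rational(33, 32), 2) = Rational(1089, 1024)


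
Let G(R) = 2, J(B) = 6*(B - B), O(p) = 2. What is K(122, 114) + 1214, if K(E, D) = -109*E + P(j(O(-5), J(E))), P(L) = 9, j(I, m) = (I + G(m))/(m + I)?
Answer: -12075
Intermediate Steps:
J(B) = 0 (J(B) = 6*0 = 0)
j(I, m) = (2 + I)/(I + m) (j(I, m) = (I + 2)/(m + I) = (2 + I)/(I + m))
K(E, D) = 9 - 109*E (K(E, D) = -109*E + 9 = 9 - 109*E)
K(122, 114) + 1214 = (9 - 109*122) + 1214 = (9 - 13298) + 1214 = -13289 + 1214 = -12075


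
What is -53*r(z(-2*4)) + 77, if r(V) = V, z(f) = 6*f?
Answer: 2621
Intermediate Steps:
-53*r(z(-2*4)) + 77 = -318*(-2*4) + 77 = -318*(-8) + 77 = -53*(-48) + 77 = 2544 + 77 = 2621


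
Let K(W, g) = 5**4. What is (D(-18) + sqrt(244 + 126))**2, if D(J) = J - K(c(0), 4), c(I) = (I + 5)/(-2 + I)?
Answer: (643 - sqrt(370))**2 ≈ 3.8908e+5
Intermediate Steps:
c(I) = (5 + I)/(-2 + I)
K(W, g) = 625
D(J) = -625 + J (D(J) = J - 1*625 = J - 625 = -625 + J)
(D(-18) + sqrt(244 + 126))**2 = ((-625 - 18) + sqrt(244 + 126))**2 = (-643 + sqrt(370))**2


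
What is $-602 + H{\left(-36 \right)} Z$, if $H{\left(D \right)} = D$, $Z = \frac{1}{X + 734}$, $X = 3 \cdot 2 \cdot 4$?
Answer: $- \frac{228176}{379} \approx -602.05$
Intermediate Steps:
$X = 24$ ($X = 6 \cdot 4 = 24$)
$Z = \frac{1}{758}$ ($Z = \frac{1}{24 + 734} = \frac{1}{758} \approx 0.0013193$)
$-602 + H{\left(-36 \right)} Z = -602 - \frac{18}{379} = - \frac{228176}{379}$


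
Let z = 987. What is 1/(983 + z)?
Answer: 1/1970 ≈ 0.00050761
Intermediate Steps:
1/(983 + z) = 1/(983 + 987) = 1/1970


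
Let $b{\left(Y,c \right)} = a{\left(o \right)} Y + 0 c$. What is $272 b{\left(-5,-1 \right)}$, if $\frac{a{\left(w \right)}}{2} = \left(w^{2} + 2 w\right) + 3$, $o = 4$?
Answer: $-73440$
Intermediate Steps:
$a{\left(w \right)} = 6 + 2 w^{2} + 4 w$ ($a{\left(w \right)} = 2 \left(\left(w^{2} + 2 w\right) + 3\right) = 2 \left(3 + w^{2} + 2 w\right) = 6 + 2 w^{2} + 4 w$)
$b{\left(Y,c \right)} = 54 Y$ ($b{\left(Y,c \right)} = \left(6 + 2 \cdot 4^{2} + 4 \cdot 4\right) Y + 0 c = \left(6 + 2 \cdot 16 + 16\right) Y + 0 = \left(6 + 32 + 16\right) Y + 0 = 54 Y + 0 = 54 Y$)
$272 b{\left(-5,-1 \right)} = 272 \cdot 54 \left(-5\right) = 272 \left(-270\right) = -73440$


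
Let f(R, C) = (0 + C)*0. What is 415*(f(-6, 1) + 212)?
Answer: 87980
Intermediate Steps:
f(R, C) = 0 (f(R, C) = C*0 = 0)
415*(f(-6, 1) + 212) = 415*(0 + 212) = 415*212 = 87980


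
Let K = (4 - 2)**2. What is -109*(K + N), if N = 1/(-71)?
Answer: -30847/71 ≈ -434.46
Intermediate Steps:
N = -1/71 ≈ -0.014085
K = 4 (K = 2**2 = 4)
-109*(K + N) = -109*(4 - 1/71) = -109*283/71 = -30847/71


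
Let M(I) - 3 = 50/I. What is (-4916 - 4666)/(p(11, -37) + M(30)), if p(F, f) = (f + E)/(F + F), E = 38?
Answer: -632412/311 ≈ -2033.5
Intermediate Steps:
M(I) = 3 + 50/I
p(F, f) = (38 + f)/(2*F) (p(F, f) = (f + 38)/(F + F) = (38 + f)/((2*F)) = (38 + f)*(1/(2*F)) = (38 + f)/(2*F))
(-4916 - 4666)/(p(11, -37) + M(30)) = (-4916 - 4666)/((1/2)*(38 - 37)/11 + (3 + 50/30)) = -9582/((1/2)*(1/11)*1 + (3 + 50*(1/30))) = -9582/(1/22 + (3 + 5/3)) = -9582/(1/22 + 14/3) = -9582/311/66 = -9582*66/311 = -632412/311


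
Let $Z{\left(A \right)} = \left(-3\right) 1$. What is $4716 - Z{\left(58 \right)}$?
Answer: $4719$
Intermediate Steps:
$Z{\left(A \right)} = -3$
$4716 - Z{\left(58 \right)} = 4716 - -3 = 4716 + 3 = 4719$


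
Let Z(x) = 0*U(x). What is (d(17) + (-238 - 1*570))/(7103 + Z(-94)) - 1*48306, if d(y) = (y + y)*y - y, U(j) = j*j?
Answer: -343117765/7103 ≈ -48306.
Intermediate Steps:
U(j) = j²
d(y) = -y + 2*y² (d(y) = (2*y)*y - y = 2*y² - y = -y + 2*y²)
Z(x) = 0 (Z(x) = 0*x² = 0)
(d(17) + (-238 - 1*570))/(7103 + Z(-94)) - 1*48306 = (17*(-1 + 2*17) + (-238 - 1*570))/(7103 + 0) - 1*48306 = (17*(-1 + 34) + (-238 - 570))/7103 - 48306 = (17*33 - 808)*(1/7103) - 48306 = (561 - 808)*(1/7103) - 48306 = -247*1/7103 - 48306 = -247/7103 - 48306 = -343117765/7103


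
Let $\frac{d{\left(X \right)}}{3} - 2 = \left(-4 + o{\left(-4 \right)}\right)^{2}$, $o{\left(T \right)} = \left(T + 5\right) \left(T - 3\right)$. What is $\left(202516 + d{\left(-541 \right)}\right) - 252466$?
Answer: $-49581$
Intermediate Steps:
$o{\left(T \right)} = \left(-3 + T\right) \left(5 + T\right)$ ($o{\left(T \right)} = \left(5 + T\right) \left(-3 + T\right) = \left(-3 + T\right) \left(5 + T\right)$)
$d{\left(X \right)} = 369$ ($d{\left(X \right)} = 6 + 3 \left(-4 + \left(-15 + \left(-4\right)^{2} + 2 \left(-4\right)\right)\right)^{2} = 6 + 3 \left(-4 - 7\right)^{2} = 6 + 3 \left(-11\right)^{2} = 6 + 3 \cdot 121 = 6 + 363 = 369$)
$\left(202516 + d{\left(-541 \right)}\right) - 252466 = \left(202516 + 369\right) - 252466 = 202885 - 252466 = -49581$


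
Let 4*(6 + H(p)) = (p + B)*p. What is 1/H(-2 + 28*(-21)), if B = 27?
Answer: 2/166073 ≈ 1.2043e-5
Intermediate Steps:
H(p) = -6 + p*(27 + p)/4 (H(p) = -6 + ((p + 27)*p)/4 = -6 + ((27 + p)*p)/4 = -6 + (p*(27 + p))/4 = -6 + p*(27 + p)/4)
1/H(-2 + 28*(-21)) = 1/(-6 + (-2 + 28*(-21))²/4 + 27*(-2 + 28*(-21))/4) = 1/(-6 + (-2 - 588)²/4 + 27*(-2 - 588)/4) = 1/(-6 + (¼)*(-590)² + (27/4)*(-590)) = 1/(-6 + (¼)*348100 - 7965/2) = 1/(-6 + 87025 - 7965/2) = 1/(166073/2) = 2/166073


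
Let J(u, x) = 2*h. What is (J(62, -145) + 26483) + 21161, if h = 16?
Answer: 47676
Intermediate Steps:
J(u, x) = 32 (J(u, x) = 2*16 = 32)
(J(62, -145) + 26483) + 21161 = (32 + 26483) + 21161 = 26515 + 21161 = 47676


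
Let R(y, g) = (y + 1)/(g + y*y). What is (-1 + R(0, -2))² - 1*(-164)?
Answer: 665/4 ≈ 166.25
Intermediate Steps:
R(y, g) = (1 + y)/(g + y²)
(-1 + R(0, -2))² - 1*(-164) = (-1 + (1 + 0)/(-2 + 0²))² - 1*(-164) = (-1 + 1/(-2 + 0))² + 164 = (-1 + 1/(-2))² + 164 = (-1 - ½*1)² + 164 = (-1 - ½)² + 164 = (-3/2)² + 164 = 9/4 + 164 = 665/4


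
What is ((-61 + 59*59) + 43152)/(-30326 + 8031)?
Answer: -46572/22295 ≈ -2.0889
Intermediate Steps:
((-61 + 59*59) + 43152)/(-30326 + 8031) = ((-61 + 3481) + 43152)/(-22295) = (3420 + 43152)*(-1/22295) = 46572*(-1/22295) = -46572/22295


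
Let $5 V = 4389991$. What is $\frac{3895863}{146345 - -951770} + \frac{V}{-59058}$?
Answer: $- \frac{43180065667}{3814851510} \approx -11.319$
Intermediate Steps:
$V = \frac{4389991}{5}$ ($V = \frac{1}{5} \cdot 4389991 = \frac{4389991}{5} \approx 8.78 \cdot 10^{5}$)
$\frac{3895863}{146345 - -951770} + \frac{V}{-59058} = \frac{3895863}{146345 - -951770} + \frac{4389991}{5 \left(-59058\right)} = \frac{3895863}{146345 + 951770} + \frac{4389991}{5} \left(- \frac{1}{59058}\right) = \frac{3895863}{1098115} - \frac{4389991}{295290} = - \frac{43180065667}{3814851510}$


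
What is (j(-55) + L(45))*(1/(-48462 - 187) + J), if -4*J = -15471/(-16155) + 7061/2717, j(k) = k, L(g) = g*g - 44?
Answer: -406307654529273/237261902735 ≈ -1712.5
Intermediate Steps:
L(g) = -44 + g² (L(g) = g² - 44 = -44 + g²)
J = -8672509/9754030 (J = -(-15471/(-16155) + 7061/2717)/4 = -(-15471*(-1/16155) + 7061*(1/2717))/4 = -(1719/1795 + 7061/2717)/4 = -¼*17345018/4877015 = -8672509/9754030 ≈ -0.88912)
(j(-55) + L(45))*(1/(-48462 - 187) + J) = (-55 + (-44 + 45²))*(1/(-48462 - 187) - 8672509/9754030) = (-55 + (-44 + 2025))*(1/(-48649) - 8672509/9754030) = (-55 + 1981)*(-1/48649 - 8672509/9754030) = 1926*(-421918644371/474523805470) = -406307654529273/237261902735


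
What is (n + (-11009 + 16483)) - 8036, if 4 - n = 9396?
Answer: -11954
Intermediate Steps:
n = -9392 (n = 4 - 1*9396 = 4 - 9396 = -9392)
(n + (-11009 + 16483)) - 8036 = (-9392 + (-11009 + 16483)) - 8036 = (-9392 + 5474) - 8036 = -3918 - 8036 = -11954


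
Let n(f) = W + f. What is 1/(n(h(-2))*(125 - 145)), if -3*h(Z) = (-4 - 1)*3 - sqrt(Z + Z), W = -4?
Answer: -9/260 + 3*I/130 ≈ -0.034615 + 0.023077*I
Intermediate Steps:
h(Z) = 5 + sqrt(2)*sqrt(Z)/3 (h(Z) = -((-4 - 1)*3 - sqrt(Z + Z))/3 = -(-5*3 - sqrt(2*Z))/3 = -(-15 - sqrt(2)*sqrt(Z))/3 = 5 + sqrt(2)*sqrt(Z)/3)
n(f) = -4 + f
1/(n(h(-2))*(125 - 145)) = 1/((-4 + (5 + sqrt(2)*sqrt(-2)/3))*(125 - 145)) = 1/((-4 + (5 + sqrt(2)*(I*sqrt(2))/3))*(-20)) = 1/((-4 + (5 + 2*I/3))*(-20)) = 1/((1 + 2*I/3)*(-20)) = 1/(-20 - 40*I/3) = 9*(-20 + 40*I/3)/5200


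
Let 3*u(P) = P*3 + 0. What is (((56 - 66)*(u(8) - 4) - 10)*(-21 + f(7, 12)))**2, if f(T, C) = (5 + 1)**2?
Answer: 562500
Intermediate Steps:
u(P) = P (u(P) = (P*3 + 0)/3 = (3*P + 0)/3 = (3*P)/3 = P)
f(T, C) = 36 (f(T, C) = 6**2 = 36)
(((56 - 66)*(u(8) - 4) - 10)*(-21 + f(7, 12)))**2 = (((56 - 66)*(8 - 4) - 10)*(-21 + 36))**2 = ((-10*4 - 10)*15)**2 = ((-40 - 10)*15)**2 = (-50*15)**2 = (-750)**2 = 562500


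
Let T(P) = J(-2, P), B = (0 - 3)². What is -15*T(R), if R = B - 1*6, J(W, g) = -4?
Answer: 60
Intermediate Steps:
B = 9 (B = (-3)² = 9)
R = 3 (R = 9 - 1*6 = 9 - 6 = 3)
T(P) = -4
-15*T(R) = -15*(-4) = 60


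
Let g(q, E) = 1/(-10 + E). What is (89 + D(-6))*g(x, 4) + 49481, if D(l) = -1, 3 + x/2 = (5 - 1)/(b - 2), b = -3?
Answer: 148399/3 ≈ 49466.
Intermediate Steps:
x = -38/5 (x = -6 + 2*((5 - 1)/(-3 - 2)) = -6 + 2*(4/(-5)) = -6 + 2*(4*(-⅕)) = -6 + 2*(-⅘) = -6 - 8/5 = -38/5 ≈ -7.6000)
(89 + D(-6))*g(x, 4) + 49481 = (89 - 1)/(-10 + 4) + 49481 = 88/(-6) + 49481 = 88*(-⅙) + 49481 = -44/3 + 49481 = 148399/3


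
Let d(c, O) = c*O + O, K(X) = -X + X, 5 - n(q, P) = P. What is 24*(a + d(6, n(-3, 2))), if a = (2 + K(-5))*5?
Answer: 744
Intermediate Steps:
n(q, P) = 5 - P
K(X) = 0
d(c, O) = O + O*c (d(c, O) = O*c + O = O + O*c)
a = 10 (a = (2 + 0)*5 = 2*5 = 10)
24*(a + d(6, n(-3, 2))) = 24*(10 + (5 - 1*2)*(1 + 6)) = 24*(10 + (5 - 2)*7) = 24*(10 + 3*7) = 24*(10 + 21) = 24*31 = 744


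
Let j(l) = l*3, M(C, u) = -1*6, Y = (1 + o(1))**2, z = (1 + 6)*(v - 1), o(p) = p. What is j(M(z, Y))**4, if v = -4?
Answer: 104976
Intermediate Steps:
z = -35 (z = (1 + 6)*(-4 - 1) = 7*(-5) = -35)
Y = 4 (Y = (1 + 1)**2 = 2**2 = 4)
M(C, u) = -6
j(l) = 3*l
j(M(z, Y))**4 = (3*(-6))**4 = (-18)**4 = 104976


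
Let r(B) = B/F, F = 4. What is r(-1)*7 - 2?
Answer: -15/4 ≈ -3.7500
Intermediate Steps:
r(B) = B/4
r(-1)*7 - 2 = ((¼)*(-1))*7 - 2 = -¼*7 - 2 = -7/4 - 2 = -15/4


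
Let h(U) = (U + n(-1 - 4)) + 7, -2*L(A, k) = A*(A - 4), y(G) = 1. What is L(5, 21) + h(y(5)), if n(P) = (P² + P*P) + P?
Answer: 101/2 ≈ 50.500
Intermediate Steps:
L(A, k) = -A*(-4 + A)/2 (L(A, k) = -A*(A - 4)/2 = -A*(-4 + A)/2)
n(P) = P + 2*P² (n(P) = (P² + P²) + P = 2*P² + P = P + 2*P²)
h(U) = 52 + U (h(U) = (U + (-1 - 4)*(1 + 2*(-1 - 4))) + 7 = (U - 5*(1 + 2*(-5))) + 7 = (U - 5*(1 - 10)) + 7 = (U - 5*(-9)) + 7 = (U + 45) + 7 = (45 + U) + 7 = 52 + U)
L(5, 21) + h(y(5)) = (½)*5*(4 - 1*5) + (52 + 1) = (½)*5*(4 - 5) + 53 = (½)*5*(-1) + 53 = -5/2 + 53 = 101/2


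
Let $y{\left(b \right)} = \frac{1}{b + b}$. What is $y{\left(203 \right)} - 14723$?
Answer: $- \frac{5977537}{406} \approx -14723.0$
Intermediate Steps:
$y{\left(b \right)} = \frac{1}{2 b}$
$y{\left(203 \right)} - 14723 = \frac{1}{2 \cdot 203} - 14723 = \frac{1}{2} \cdot \frac{1}{203} - 14723 = \frac{1}{406} - 14723 = - \frac{5977537}{406}$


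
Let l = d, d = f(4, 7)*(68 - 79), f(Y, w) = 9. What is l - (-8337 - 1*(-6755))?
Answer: 1483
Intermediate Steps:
d = -99 (d = 9*(68 - 79) = 9*(-11) = -99)
l = -99
l - (-8337 - 1*(-6755)) = -99 - (-8337 - 1*(-6755)) = -99 - (-8337 + 6755) = -99 - 1*(-1582) = -99 + 1582 = 1483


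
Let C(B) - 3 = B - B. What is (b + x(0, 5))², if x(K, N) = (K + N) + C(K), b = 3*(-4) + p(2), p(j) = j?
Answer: 4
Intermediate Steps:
C(B) = 3 (C(B) = 3 + (B - B) = 3 + 0 = 3)
b = -10 (b = 3*(-4) + 2 = -12 + 2 = -10)
x(K, N) = 3 + K + N (x(K, N) = (K + N) + 3 = 3 + K + N)
(b + x(0, 5))² = (-10 + (3 + 0 + 5))² = (-10 + 8)² = (-2)² = 4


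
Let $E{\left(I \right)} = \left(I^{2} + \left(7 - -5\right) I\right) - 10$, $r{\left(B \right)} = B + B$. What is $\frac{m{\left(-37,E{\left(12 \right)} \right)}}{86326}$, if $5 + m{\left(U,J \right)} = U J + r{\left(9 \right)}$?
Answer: $- \frac{10273}{86326} \approx -0.119$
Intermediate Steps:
$r{\left(B \right)} = 2 B$
$E{\left(I \right)} = -10 + I^{2} + 12 I$ ($E{\left(I \right)} = \left(I^{2} + \left(7 + 5\right) I\right) - 10 = \left(I^{2} + 12 I\right) - 10 = -10 + I^{2} + 12 I$)
$m{\left(U,J \right)} = 13 + J U$ ($m{\left(U,J \right)} = -5 + \left(U J + 2 \cdot 9\right) = -5 + \left(J U + 18\right) = -5 + \left(18 + J U\right) = 13 + J U$)
$\frac{m{\left(-37,E{\left(12 \right)} \right)}}{86326} = \frac{13 + \left(-10 + 12^{2} + 12 \cdot 12\right) \left(-37\right)}{86326} = \left(13 + \left(-10 + 144 + 144\right) \left(-37\right)\right) \frac{1}{86326} = \left(13 + 278 \left(-37\right)\right) \frac{1}{86326} = \left(13 - 10286\right) \frac{1}{86326} = \left(-10273\right) \frac{1}{86326} = - \frac{10273}{86326}$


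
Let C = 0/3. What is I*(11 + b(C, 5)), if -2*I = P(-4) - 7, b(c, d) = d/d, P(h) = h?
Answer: 66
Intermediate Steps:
C = 0 (C = 0*(⅓) = 0)
b(c, d) = 1
I = 11/2 (I = -(-4 - 7)/2 = -½*(-11) = 11/2 ≈ 5.5000)
I*(11 + b(C, 5)) = 11*(11 + 1)/2 = (11/2)*12 = 66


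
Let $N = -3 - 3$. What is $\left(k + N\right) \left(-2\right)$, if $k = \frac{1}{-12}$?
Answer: $\frac{73}{6} \approx 12.167$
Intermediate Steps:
$k = - \frac{1}{12} \approx -0.083333$
$N = -6$
$\left(k + N\right) \left(-2\right) = \left(- \frac{1}{12} - 6\right) \left(-2\right) = \left(- \frac{73}{12}\right) \left(-2\right) = \frac{73}{6}$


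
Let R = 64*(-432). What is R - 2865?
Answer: -30513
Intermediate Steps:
R = -27648
R - 2865 = -27648 - 2865 = -30513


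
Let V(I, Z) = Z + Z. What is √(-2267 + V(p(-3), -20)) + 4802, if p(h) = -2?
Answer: 4802 + I*√2307 ≈ 4802.0 + 48.031*I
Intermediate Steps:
V(I, Z) = 2*Z
√(-2267 + V(p(-3), -20)) + 4802 = √(-2267 + 2*(-20)) + 4802 = √(-2267 - 40) + 4802 = √(-2307) + 4802 = I*√2307 + 4802 = 4802 + I*√2307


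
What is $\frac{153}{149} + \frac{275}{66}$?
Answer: $\frac{4643}{894} \approx 5.1935$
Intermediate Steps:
$\frac{153}{149} + \frac{275}{66} = 153 \cdot \frac{1}{149} + 275 \cdot \frac{1}{66} = \frac{153}{149} + \frac{25}{6} = \frac{4643}{894}$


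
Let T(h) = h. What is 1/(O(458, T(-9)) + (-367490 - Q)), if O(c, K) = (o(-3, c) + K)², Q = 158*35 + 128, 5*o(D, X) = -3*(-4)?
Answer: -25/9327611 ≈ -2.6802e-6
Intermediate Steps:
o(D, X) = 12/5 (o(D, X) = (-3*(-4))/5 = (⅕)*12 = 12/5)
Q = 5658 (Q = 5530 + 128 = 5658)
O(c, K) = (12/5 + K)²
1/(O(458, T(-9)) + (-367490 - Q)) = 1/((12 + 5*(-9))²/25 + (-367490 - 1*5658)) = 1/((12 - 45)²/25 + (-367490 - 5658)) = 1/((1/25)*(-33)² - 373148) = 1/((1/25)*1089 - 373148) = 1/(1089/25 - 373148) = 1/(-9327611/25) = -25/9327611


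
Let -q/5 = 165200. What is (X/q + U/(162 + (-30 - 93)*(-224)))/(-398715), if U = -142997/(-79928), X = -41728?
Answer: -5784427156061/45595375612725330000 ≈ -1.2686e-7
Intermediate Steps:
q = -826000 (q = -5*165200 = -826000)
U = 142997/79928 (U = -142997*(-1/79928) = 142997/79928 ≈ 1.7891)
(X/q + U/(162 + (-30 - 93)*(-224)))/(-398715) = (-41728/(-826000) + 142997/(79928*(162 + (-30 - 93)*(-224))))/(-398715) = (-41728*(-1/826000) + 142997/(79928*(162 - 123*(-224))))*(-1/398715) = (2608/51625 + 142997/(79928*(162 + 27552)))*(-1/398715) = (2608/51625 + (142997/79928)/27714)*(-1/398715) = (2608/51625 + (142997/79928)*(1/27714))*(-1/398715) = (2608/51625 + 142997/2215124592)*(-1/398715) = (5784427156061/114355807062000)*(-1/398715) = -5784427156061/45595375612725330000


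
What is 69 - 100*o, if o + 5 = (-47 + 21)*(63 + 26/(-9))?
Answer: 1411721/9 ≈ 1.5686e+5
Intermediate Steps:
o = -14111/9 (o = -5 + (-47 + 21)*(63 + 26/(-9)) = -5 - 26*(63 + 26*(-⅑)) = -5 - 26*(63 - 26/9) = -5 - 26*541/9 = -5 - 14066/9 = -14111/9 ≈ -1567.9)
69 - 100*o = 69 - 100*(-14111/9) = 69 + 1411100/9 = 1411721/9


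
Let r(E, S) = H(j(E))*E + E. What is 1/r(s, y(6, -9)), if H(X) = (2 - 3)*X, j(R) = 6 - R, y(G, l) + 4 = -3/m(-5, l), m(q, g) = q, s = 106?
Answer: 1/10706 ≈ 9.3406e-5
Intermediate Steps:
y(G, l) = -17/5 (y(G, l) = -4 - 3/(-5) = -4 - 3*(-1/5) = -4 + 3/5 = -17/5)
H(X) = -X
r(E, S) = E + E*(-6 + E) (r(E, S) = (-(6 - E))*E + E = (-6 + E)*E + E = E*(-6 + E) + E = E + E*(-6 + E))
1/r(s, y(6, -9)) = 1/(106*(-5 + 106)) = 1/(106*101) = 1/10706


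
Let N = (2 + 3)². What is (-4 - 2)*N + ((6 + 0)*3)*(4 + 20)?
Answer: 282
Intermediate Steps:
N = 25 (N = 5² = 25)
(-4 - 2)*N + ((6 + 0)*3)*(4 + 20) = (-4 - 2)*25 + ((6 + 0)*3)*(4 + 20) = -6*25 + (6*3)*24 = -150 + 18*24 = -150 + 432 = 282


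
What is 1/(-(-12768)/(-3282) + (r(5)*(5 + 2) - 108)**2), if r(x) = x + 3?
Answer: 547/1476960 ≈ 0.00037036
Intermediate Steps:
r(x) = 3 + x
1/(-(-12768)/(-3282) + (r(5)*(5 + 2) - 108)**2) = 1/(-(-12768)/(-3282) + ((3 + 5)*(5 + 2) - 108)**2) = 1/(-(-12768)*(-1)/3282 + (8*7 - 108)**2) = 1/(-12*532/1641 + (56 - 108)**2) = 1/(-2128/547 + (-52)**2) = 1/(-2128/547 + 2704) = 1/(1476960/547) = 547/1476960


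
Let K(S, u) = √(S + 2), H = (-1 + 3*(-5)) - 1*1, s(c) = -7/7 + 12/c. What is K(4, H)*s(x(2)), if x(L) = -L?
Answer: -7*√6 ≈ -17.146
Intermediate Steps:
s(c) = -1 + 12/c (s(c) = -7*⅐ + 12/c = -1 + 12/c)
H = -17 (H = (-1 - 15) - 1 = -16 - 1 = -17)
K(S, u) = √(2 + S)
K(4, H)*s(x(2)) = √(2 + 4)*((12 - (-1)*2)/((-1*2))) = √6*((12 - 1*(-2))/(-2)) = √6*(-(12 + 2)/2) = √6*(-½*14) = √6*(-7) = -7*√6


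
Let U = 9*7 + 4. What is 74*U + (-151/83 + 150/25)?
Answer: 411861/83 ≈ 4962.2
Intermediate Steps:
U = 67 (U = 63 + 4 = 67)
74*U + (-151/83 + 150/25) = 74*67 + (-151/83 + 150/25) = 4958 + (-151*1/83 + 150*(1/25)) = 4958 + (-151/83 + 6) = 4958 + 347/83 = 411861/83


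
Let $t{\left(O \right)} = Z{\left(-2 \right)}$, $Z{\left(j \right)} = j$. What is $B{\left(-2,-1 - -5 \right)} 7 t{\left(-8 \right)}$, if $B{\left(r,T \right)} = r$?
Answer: $28$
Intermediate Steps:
$t{\left(O \right)} = -2$
$B{\left(-2,-1 - -5 \right)} 7 t{\left(-8 \right)} = \left(-2\right) 7 \left(-2\right) = \left(-14\right) \left(-2\right) = 28$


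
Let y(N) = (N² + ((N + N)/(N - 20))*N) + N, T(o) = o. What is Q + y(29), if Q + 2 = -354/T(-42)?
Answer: 66989/63 ≈ 1063.3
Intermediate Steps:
Q = 45/7 (Q = -2 - 354/(-42) = -2 - 354*(-1/42) = -2 + 59/7 = 45/7 ≈ 6.4286)
y(N) = N + N² + 2*N²/(-20 + N) (y(N) = (N² + ((2*N)/(-20 + N))*N) + N = (N² + (2*N/(-20 + N))*N) + N = (N² + 2*N²/(-20 + N)) + N = N + N² + 2*N²/(-20 + N))
Q + y(29) = 45/7 + 29*(-20 + 29² - 17*29)/(-20 + 29) = 45/7 + 29*(-20 + 841 - 493)/9 = 45/7 + 29*(⅑)*328 = 45/7 + 9512/9 = 66989/63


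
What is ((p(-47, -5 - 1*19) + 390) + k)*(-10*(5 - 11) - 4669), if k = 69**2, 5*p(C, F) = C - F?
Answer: -118598788/5 ≈ -2.3720e+7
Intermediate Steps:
p(C, F) = -F/5 + C/5 (p(C, F) = (C - F)/5 = -F/5 + C/5)
k = 4761
((p(-47, -5 - 1*19) + 390) + k)*(-10*(5 - 11) - 4669) = (((-(-5 - 1*19)/5 + (1/5)*(-47)) + 390) + 4761)*(-10*(5 - 11) - 4669) = (((-(-5 - 19)/5 - 47/5) + 390) + 4761)*(-10*(-6) - 4669) = (((-1/5*(-24) - 47/5) + 390) + 4761)*(60 - 4669) = (((24/5 - 47/5) + 390) + 4761)*(-4609) = ((-23/5 + 390) + 4761)*(-4609) = (1927/5 + 4761)*(-4609) = (25732/5)*(-4609) = -118598788/5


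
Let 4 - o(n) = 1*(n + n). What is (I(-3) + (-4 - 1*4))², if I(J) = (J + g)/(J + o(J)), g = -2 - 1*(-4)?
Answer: 3249/49 ≈ 66.306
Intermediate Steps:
g = 2 (g = -2 + 4 = 2)
o(n) = 4 - 2*n (o(n) = 4 - (n + n) = 4 - 2*n)
I(J) = (2 + J)/(4 - J) (I(J) = (J + 2)/(J + (4 - 2*J)) = (2 + J)/(4 - J))
(I(-3) + (-4 - 1*4))² = ((2 - 3)/(4 - 1*(-3)) + (-4 - 1*4))² = (-1/(4 + 3) + (-4 - 4))² = (-1/7 - 8)² = ((⅐)*(-1) - 8)² = (-⅐ - 8)² = (-57/7)² = 3249/49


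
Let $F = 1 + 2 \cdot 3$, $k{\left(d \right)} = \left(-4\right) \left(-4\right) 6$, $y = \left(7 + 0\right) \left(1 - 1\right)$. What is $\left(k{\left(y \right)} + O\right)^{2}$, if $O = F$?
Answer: $10609$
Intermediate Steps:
$y = 0$ ($y = 7 \cdot 0 = 0$)
$k{\left(d \right)} = 96$ ($k{\left(d \right)} = 16 \cdot 6 = 96$)
$F = 7$ ($F = 1 + 6 = 7$)
$O = 7$
$\left(k{\left(y \right)} + O\right)^{2} = \left(96 + 7\right)^{2} = 103^{2} = 10609$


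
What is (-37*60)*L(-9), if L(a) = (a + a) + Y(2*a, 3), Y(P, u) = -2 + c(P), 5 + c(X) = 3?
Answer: 48840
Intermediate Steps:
c(X) = -2 (c(X) = -5 + 3 = -2)
Y(P, u) = -4 (Y(P, u) = -2 - 2 = -4)
L(a) = -4 + 2*a (L(a) = (a + a) - 4 = 2*a - 4 = -4 + 2*a)
(-37*60)*L(-9) = (-37*60)*(-4 + 2*(-9)) = -2220*(-4 - 18) = -2220*(-22) = 48840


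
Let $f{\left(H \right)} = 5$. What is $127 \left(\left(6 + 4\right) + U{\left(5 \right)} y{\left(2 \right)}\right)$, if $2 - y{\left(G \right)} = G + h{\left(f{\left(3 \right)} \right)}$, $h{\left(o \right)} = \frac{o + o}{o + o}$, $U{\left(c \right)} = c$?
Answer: $635$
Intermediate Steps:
$h{\left(o \right)} = 1$ ($h{\left(o \right)} = \frac{2 o}{2 o} = 2 o \frac{1}{2 o} = 1$)
$y{\left(G \right)} = 1 - G$ ($y{\left(G \right)} = 2 - \left(G + 1\right) = 2 - \left(1 + G\right) = 1 - G$)
$127 \left(\left(6 + 4\right) + U{\left(5 \right)} y{\left(2 \right)}\right) = 127 \left(\left(6 + 4\right) + 5 \left(1 - 2\right)\right) = 127 \left(10 + 5 \left(1 - 2\right)\right) = 127 \left(10 + 5 \left(-1\right)\right) = 127 \left(10 - 5\right) = 127 \cdot 5 = 635$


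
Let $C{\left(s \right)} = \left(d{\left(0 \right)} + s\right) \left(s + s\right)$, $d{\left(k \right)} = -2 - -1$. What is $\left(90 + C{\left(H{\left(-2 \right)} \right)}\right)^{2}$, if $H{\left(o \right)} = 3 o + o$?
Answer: $54756$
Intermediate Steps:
$d{\left(k \right)} = -1$ ($d{\left(k \right)} = -2 + 1 = -1$)
$H{\left(o \right)} = 4 o$
$C{\left(s \right)} = 2 s \left(-1 + s\right)$ ($C{\left(s \right)} = \left(-1 + s\right) \left(s + s\right) = \left(-1 + s\right) 2 s = 2 s \left(-1 + s\right)$)
$\left(90 + C{\left(H{\left(-2 \right)} \right)}\right)^{2} = \left(90 + 2 \cdot 4 \left(-2\right) \left(-1 + 4 \left(-2\right)\right)\right)^{2} = \left(90 + 2 \left(-8\right) \left(-1 - 8\right)\right)^{2} = \left(90 + 2 \left(-8\right) \left(-9\right)\right)^{2} = \left(90 + 144\right)^{2} = 234^{2} = 54756$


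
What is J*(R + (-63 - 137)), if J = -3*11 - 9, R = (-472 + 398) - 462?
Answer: 30912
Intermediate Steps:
R = -536 (R = -74 - 462 = -536)
J = -42 (J = -33 - 9 = -42)
J*(R + (-63 - 137)) = -42*(-536 + (-63 - 137)) = -42*(-536 - 200) = -42*(-736) = 30912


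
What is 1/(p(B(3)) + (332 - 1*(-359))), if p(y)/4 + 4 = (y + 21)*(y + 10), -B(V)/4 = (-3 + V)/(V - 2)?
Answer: 1/1515 ≈ 0.00066007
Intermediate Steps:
B(V) = -4*(-3 + V)/(-2 + V) (B(V) = -4*(-3 + V)/(V - 2) = -4*(-3 + V)/(-2 + V))
p(y) = -16 + 4*(10 + y)*(21 + y) (p(y) = -16 + 4*((y + 21)*(y + 10)) = -16 + 4*((21 + y)*(10 + y)) = -16 + 4*((10 + y)*(21 + y)) = -16 + 4*(10 + y)*(21 + y))
1/(p(B(3)) + (332 - 1*(-359))) = 1/((824 + 4*(4*(3 - 1*3)/(-2 + 3))² + 124*(4*(3 - 1*3)/(-2 + 3))) + (332 - 1*(-359))) = 1/((824 + 4*(4*(3 - 3)/1)² + 124*(4*(3 - 3)/1)) + (332 + 359)) = 1/((824 + 4*(4*1*0)² + 124*(4*1*0)) + 691) = 1/((824 + 4*0² + 124*0) + 691) = 1/((824 + 4*0 + 0) + 691) = 1/((824 + 0 + 0) + 691) = 1/(824 + 691) = 1/1515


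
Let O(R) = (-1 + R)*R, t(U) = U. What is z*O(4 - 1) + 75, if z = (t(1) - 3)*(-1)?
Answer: 87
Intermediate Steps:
O(R) = R*(-1 + R)
z = 2 (z = (1 - 3)*(-1) = -2*(-1) = 2)
z*O(4 - 1) + 75 = 2*((4 - 1)*(-1 + (4 - 1))) + 75 = 2*(3*(-1 + 3)) + 75 = 2*(3*2) + 75 = 2*6 + 75 = 12 + 75 = 87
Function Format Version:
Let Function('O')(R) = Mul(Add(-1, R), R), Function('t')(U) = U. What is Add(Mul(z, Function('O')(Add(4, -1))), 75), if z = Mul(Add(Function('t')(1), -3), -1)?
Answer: 87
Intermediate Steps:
Function('O')(R) = Mul(R, Add(-1, R))
z = 2 (z = Mul(Add(1, -3), -1) = Mul(-2, -1) = 2)
Add(Mul(z, Function('O')(Add(4, -1))), 75) = Add(Mul(2, Mul(Add(4, -1), Add(-1, Add(4, -1)))), 75) = Add(Mul(2, Mul(3, Add(-1, 3))), 75) = Add(Mul(2, Mul(3, 2)), 75) = Add(Mul(2, 6), 75) = Add(12, 75) = 87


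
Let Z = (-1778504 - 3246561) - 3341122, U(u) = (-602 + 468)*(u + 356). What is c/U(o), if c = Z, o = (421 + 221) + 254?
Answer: 8366187/167768 ≈ 49.868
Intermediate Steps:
o = 896 (o = 642 + 254 = 896)
U(u) = -47704 - 134*u (U(u) = -134*(356 + u) = -47704 - 134*u)
Z = -8366187 (Z = -5025065 - 3341122 = -8366187)
c = -8366187
c/U(o) = -8366187/(-47704 - 134*896) = -8366187/(-47704 - 120064) = -8366187/(-167768) = -8366187*(-1/167768) = 8366187/167768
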